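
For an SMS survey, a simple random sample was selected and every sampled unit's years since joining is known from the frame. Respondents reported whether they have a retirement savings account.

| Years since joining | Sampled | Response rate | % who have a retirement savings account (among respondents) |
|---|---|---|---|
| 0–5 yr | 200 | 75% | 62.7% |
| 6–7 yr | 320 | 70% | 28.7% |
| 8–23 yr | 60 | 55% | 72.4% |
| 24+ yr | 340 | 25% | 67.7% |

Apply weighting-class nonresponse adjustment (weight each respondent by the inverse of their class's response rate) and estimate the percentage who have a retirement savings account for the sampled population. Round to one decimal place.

53.4%

Weighting each respondent by the inverse class response rate inflates each class back to its sampled size, so the class weight is n_sampled:
  0–5 yr: 200 × 62.7 = 12,540
  6–7 yr: 320 × 28.7 = 9184
  8–23 yr: 60 × 72.4 = 4344
  24+ yr: 340 × 67.7 = 23,018
Adjusted estimate = 49,086 / 920 = 53.3543 → 53.4%.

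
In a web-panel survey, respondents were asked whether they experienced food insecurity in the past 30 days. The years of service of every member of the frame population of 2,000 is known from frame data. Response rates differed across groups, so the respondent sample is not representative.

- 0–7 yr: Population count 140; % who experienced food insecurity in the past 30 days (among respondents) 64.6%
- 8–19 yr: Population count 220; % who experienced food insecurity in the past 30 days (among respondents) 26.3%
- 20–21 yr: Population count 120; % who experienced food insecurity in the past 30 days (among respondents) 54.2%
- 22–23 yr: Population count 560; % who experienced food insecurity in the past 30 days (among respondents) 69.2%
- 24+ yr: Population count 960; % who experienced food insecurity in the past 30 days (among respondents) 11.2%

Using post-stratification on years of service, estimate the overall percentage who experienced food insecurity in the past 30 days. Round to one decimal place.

35.4%

Reweight to the known years of service distribution:
  0–7 yr: (140/2,000) × 64.6 = 4.522
  8–19 yr: (220/2,000) × 26.3 = 2.893
  20–21 yr: (120/2,000) × 54.2 = 3.252
  22–23 yr: (560/2,000) × 69.2 = 19.376
  24+ yr: (960/2,000) × 11.2 = 5.376
Post-stratified estimate = 35.419 → 35.4%.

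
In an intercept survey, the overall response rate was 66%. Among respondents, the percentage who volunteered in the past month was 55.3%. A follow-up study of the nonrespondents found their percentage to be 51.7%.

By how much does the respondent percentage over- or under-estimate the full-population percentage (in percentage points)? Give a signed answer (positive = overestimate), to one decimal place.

+1.2 percentage points

Nonresponse fraction = 1 − 0.66 = 0.34.
Bias = (nonresponse fraction) × (respondent percentage − nonrespondent percentage)
     = 0.34 × (55.3 − 51.7) = 0.34 × 3.6 = 1.224.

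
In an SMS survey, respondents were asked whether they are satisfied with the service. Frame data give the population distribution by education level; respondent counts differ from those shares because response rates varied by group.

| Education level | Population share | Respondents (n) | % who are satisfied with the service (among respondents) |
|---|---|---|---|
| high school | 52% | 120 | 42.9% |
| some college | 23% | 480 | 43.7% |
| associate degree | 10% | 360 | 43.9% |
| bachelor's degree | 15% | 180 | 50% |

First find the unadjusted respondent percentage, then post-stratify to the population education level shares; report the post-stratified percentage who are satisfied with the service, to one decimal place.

44.2%

Unadjusted (pooled respondent) estimate weights by respondent counts:
  (120/1140)×42.9 + (480/1140)×43.7 + (360/1140)×43.9 + (180/1140)×50 = 44.6737%
Post-stratifying to population shares instead:
  0.52×42.9 + 0.23×43.7 + 0.1×43.9 + 0.15×50 = 44.249%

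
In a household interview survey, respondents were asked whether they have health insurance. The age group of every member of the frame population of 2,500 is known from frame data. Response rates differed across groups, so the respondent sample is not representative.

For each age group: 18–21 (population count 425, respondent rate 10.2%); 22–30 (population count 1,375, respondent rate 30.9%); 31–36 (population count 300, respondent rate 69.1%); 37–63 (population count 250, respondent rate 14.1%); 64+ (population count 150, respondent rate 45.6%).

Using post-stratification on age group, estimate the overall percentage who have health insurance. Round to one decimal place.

31.2%

Weight each group's respondent value by its population share:
  18–21: (425/2,500) × 10.2 = 1.734
  22–30: (1,375/2,500) × 30.9 = 16.995
  31–36: (300/2,500) × 69.1 = 8.292
  37–63: (250/2,500) × 14.1 = 1.41
  64+: (150/2,500) × 45.6 = 2.736
Post-stratified estimate = 31.167 → 31.2%.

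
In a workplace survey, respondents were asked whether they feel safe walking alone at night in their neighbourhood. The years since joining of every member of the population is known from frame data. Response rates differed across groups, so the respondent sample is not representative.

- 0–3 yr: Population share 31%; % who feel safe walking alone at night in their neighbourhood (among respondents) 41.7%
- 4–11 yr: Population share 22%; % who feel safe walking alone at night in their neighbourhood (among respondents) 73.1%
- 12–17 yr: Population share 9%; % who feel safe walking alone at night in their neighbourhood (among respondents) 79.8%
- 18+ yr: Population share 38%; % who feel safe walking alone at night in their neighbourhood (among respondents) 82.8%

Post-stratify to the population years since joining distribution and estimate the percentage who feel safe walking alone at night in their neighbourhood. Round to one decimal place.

67.7%

Reweight to the known years since joining distribution:
  0–3 yr: 0.31 × 41.7 = 12.927
  4–11 yr: 0.22 × 73.1 = 16.082
  12–17 yr: 0.09 × 79.8 = 7.182
  18+ yr: 0.38 × 82.8 = 31.464
Post-stratified estimate = 67.655 → 67.7%.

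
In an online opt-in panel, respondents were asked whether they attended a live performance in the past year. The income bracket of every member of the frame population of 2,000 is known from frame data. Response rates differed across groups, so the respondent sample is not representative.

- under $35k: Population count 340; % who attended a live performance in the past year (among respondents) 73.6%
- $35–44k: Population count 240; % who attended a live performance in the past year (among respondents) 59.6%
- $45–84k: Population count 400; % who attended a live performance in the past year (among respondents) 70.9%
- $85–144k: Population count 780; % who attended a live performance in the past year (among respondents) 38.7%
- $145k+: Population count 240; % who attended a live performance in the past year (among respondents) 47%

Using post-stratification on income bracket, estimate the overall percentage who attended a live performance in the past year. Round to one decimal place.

Post-stratification weights by population share, not respondent share:
  under $35k: (340/2,000) × 73.6 = 12.512
  $35–44k: (240/2,000) × 59.6 = 7.152
  $45–84k: (400/2,000) × 70.9 = 14.18
  $85–144k: (780/2,000) × 38.7 = 15.093
  $145k+: (240/2,000) × 47 = 5.64
Post-stratified estimate = 54.577 → 54.6%.

54.6%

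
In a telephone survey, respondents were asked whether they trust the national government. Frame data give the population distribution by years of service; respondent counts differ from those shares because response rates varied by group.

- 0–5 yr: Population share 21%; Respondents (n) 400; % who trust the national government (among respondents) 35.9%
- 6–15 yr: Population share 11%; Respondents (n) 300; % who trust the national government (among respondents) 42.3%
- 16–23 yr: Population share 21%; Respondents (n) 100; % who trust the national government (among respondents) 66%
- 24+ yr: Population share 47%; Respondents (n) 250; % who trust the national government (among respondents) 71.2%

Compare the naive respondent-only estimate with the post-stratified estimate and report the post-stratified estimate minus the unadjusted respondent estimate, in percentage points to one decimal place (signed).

+10.5 percentage points

Unadjusted (pooled respondent) estimate weights by respondent counts:
  (400/1050)×35.9 + (300/1050)×42.3 + (100/1050)×66 + (250/1050)×71.2 = 49%
Post-stratified estimate weights by population shares:
  0.21×35.9 + 0.11×42.3 + 0.21×66 + 0.47×71.2 = 59.516%
Difference = 59.516 − 49 = 10.516 pp.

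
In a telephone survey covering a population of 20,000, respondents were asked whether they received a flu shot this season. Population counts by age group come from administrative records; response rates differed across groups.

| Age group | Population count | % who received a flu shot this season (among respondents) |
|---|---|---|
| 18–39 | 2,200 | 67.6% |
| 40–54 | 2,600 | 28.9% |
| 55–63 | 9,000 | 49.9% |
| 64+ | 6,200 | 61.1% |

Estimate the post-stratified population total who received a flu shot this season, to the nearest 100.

10,500

Estimated count per cell = population count × respondent percentage:
  18–39: 2,200 × 67.6% = 1487.2
  40–54: 2,600 × 28.9% = 751.4
  55–63: 9,000 × 49.9% = 4491
  64+: 6,200 × 61.1% = 3788.2
Estimated total = 10517.8 → 10,500.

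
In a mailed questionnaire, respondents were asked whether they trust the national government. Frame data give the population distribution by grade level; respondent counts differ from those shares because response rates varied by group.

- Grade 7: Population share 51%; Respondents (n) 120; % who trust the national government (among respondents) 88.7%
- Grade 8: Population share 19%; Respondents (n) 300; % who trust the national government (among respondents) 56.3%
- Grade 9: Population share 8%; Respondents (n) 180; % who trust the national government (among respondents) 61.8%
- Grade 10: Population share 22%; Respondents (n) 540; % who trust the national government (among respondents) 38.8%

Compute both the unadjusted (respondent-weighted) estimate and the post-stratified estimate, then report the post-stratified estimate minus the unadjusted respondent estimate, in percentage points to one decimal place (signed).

+17.1 percentage points

Without adjustment, the pooled respondent share is:
  (120/1140)×88.7 + (300/1140)×56.3 + (180/1140)×61.8 + (540/1140)×38.8 = 52.2895%
Post-stratified estimate weights by population shares:
  0.51×88.7 + 0.19×56.3 + 0.08×61.8 + 0.22×38.8 = 69.414%
Difference = 69.414 − 52.2895 = 17.1245 pp.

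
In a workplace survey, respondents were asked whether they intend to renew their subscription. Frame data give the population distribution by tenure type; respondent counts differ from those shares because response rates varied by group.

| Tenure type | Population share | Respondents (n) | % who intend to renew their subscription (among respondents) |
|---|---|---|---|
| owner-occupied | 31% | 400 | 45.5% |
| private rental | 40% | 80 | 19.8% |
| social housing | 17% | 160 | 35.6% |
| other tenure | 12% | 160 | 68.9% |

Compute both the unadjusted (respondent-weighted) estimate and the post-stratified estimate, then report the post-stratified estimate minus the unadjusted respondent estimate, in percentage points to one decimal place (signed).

Without adjustment, the pooled respondent share is:
  (400/800)×45.5 + (80/800)×19.8 + (160/800)×35.6 + (160/800)×68.9 = 45.63%
Post-stratifying to population shares instead:
  0.31×45.5 + 0.4×19.8 + 0.17×35.6 + 0.12×68.9 = 36.345%
Difference = 36.345 − 45.63 = -9.285 pp.

-9.3 percentage points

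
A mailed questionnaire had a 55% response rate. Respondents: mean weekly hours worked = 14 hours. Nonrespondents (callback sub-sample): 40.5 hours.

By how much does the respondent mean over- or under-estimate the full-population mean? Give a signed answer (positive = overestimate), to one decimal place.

Nonresponse fraction = 1 − 0.55 = 0.45.
Bias = (nonresponse fraction) × (respondent mean − nonrespondent mean)
     = 0.45 × (14 − 40.5) = 0.45 × -26.5 = -11.925.

-11.9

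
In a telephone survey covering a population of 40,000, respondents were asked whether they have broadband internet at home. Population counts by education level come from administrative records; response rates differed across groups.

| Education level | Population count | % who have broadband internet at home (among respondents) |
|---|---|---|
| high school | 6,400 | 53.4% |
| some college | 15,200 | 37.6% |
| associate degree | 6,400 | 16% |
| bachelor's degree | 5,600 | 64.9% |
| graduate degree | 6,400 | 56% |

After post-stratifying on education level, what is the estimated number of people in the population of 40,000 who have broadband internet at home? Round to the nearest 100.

Estimated count per cell = population count × respondent percentage:
  high school: 6,400 × 53.4% = 3417.6
  some college: 15,200 × 37.6% = 5715.2
  associate degree: 6,400 × 16% = 1024
  bachelor's degree: 5,600 × 64.9% = 3634.4
  graduate degree: 6,400 × 56% = 3584
Estimated total = 17375.2 → 17,400.

17,400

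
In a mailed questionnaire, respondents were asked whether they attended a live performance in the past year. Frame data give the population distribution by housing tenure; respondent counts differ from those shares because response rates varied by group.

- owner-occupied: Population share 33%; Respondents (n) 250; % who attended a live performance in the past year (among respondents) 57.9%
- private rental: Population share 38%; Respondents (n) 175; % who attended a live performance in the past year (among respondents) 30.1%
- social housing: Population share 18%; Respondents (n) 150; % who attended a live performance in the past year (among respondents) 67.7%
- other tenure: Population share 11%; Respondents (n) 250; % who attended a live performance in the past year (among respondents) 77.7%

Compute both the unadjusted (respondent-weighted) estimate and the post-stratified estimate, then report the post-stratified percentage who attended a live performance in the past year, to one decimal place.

Naive respondent-only estimate (weights = respondent counts):
  (250/825)×57.9 + (175/825)×30.1 + (150/825)×67.7 + (250/825)×77.7 = 59.7848%
Post-stratifying to population shares instead:
  0.33×57.9 + 0.38×30.1 + 0.18×67.7 + 0.11×77.7 = 51.278%

51.3%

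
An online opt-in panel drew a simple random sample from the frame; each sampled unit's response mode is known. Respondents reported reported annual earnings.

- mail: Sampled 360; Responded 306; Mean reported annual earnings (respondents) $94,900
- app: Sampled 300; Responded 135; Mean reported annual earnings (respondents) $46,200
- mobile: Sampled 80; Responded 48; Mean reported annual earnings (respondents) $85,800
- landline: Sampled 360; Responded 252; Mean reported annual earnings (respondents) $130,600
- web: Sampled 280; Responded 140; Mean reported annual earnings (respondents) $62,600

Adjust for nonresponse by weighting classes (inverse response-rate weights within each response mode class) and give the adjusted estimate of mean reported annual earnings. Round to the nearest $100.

$86,500

Class response rates: mail 306/360 = 85%, app 135/300 = 45%, mobile 48/80 = 60%, landline 252/360 = 70%, web 140/280 = 50%.
With weight = n_sampled/n_responded per class, the weighted class total is n_sampled:
  mail: 360 × 94,900 = 34,164,000
  app: 300 × 46,200 = 13,860,000
  mobile: 80 × 85,800 = 6,864,000
  landline: 360 × 130,600 = 47,016,000
  web: 280 × 62,600 = 17,528,000
Adjusted estimate = 119,432,000 / 1,380 = 86544.9 → $86,500.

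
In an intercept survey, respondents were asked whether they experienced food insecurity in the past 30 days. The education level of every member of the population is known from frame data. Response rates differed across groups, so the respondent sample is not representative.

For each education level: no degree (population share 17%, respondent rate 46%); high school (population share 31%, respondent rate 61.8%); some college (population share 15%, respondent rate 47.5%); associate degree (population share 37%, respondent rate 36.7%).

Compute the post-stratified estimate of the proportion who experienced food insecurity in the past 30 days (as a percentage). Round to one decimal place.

47.7%

Each cell contributes population-share × respondent value:
  no degree: 0.17 × 46 = 7.82
  high school: 0.31 × 61.8 = 19.158
  some college: 0.15 × 47.5 = 7.125
  associate degree: 0.37 × 36.7 = 13.579
Post-stratified estimate = 47.682 → 47.7%.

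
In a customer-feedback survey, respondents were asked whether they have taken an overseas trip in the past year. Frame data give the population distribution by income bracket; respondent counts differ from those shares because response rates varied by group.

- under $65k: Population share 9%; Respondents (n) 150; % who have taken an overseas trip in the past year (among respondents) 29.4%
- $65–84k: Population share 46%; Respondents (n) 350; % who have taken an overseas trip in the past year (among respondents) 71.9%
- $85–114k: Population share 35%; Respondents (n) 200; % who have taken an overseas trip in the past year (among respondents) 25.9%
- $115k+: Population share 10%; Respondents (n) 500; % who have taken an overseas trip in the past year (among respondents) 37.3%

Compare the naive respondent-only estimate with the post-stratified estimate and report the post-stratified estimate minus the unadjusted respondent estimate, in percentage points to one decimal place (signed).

Without adjustment, the pooled respondent share is:
  (150/1200)×29.4 + (350/1200)×71.9 + (200/1200)×25.9 + (500/1200)×37.3 = 44.5042%
Reweighting by population income bracket shares:
  0.09×29.4 + 0.46×71.9 + 0.35×25.9 + 0.1×37.3 = 48.515%
Difference = 48.515 − 44.5042 = 4.0108 pp.

+4.0 percentage points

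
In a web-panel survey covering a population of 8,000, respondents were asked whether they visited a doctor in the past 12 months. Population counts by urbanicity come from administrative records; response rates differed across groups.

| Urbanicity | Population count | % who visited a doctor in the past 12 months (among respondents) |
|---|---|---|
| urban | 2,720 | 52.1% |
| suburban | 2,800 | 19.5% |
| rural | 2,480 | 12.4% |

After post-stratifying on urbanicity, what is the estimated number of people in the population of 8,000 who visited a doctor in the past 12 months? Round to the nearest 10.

Apply each group's respondent rate to its population count:
  urban: 2,720 × 52.1% = 1417.12
  suburban: 2,800 × 19.5% = 546
  rural: 2,480 × 12.4% = 307.52
Estimated total = 2270.64 → 2,270.

2,270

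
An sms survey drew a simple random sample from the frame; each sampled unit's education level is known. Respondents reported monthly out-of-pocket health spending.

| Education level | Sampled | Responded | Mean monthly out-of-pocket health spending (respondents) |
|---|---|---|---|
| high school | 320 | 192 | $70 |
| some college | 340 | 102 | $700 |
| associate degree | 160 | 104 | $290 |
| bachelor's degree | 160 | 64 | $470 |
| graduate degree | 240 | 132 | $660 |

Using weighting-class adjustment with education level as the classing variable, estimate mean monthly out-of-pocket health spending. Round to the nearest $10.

$440

Class response rates: high school 192/320 = 60%, some college 102/340 = 30%, associate degree 104/160 = 65%, bachelor's degree 64/160 = 40%, graduate degree 132/240 = 55%.
With weight = n_sampled/n_responded per class, the weighted class total is n_sampled:
  high school: 320 × 70 = 22,400
  some college: 340 × 700 = 238,000
  associate degree: 160 × 290 = 46,400
  bachelor's degree: 160 × 470 = 75,200
  graduate degree: 240 × 660 = 158,400
Adjusted estimate = 540,400 / 1,220 = 442.951 → $440.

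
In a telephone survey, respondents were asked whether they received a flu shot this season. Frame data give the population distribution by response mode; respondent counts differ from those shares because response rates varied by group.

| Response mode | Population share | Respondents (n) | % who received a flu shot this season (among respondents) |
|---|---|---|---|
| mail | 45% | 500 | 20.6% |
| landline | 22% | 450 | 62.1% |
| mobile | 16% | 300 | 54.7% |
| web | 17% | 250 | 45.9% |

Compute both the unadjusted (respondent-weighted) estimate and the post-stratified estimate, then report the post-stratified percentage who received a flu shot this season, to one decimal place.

Without adjustment, the pooled respondent share is:
  (500/1500)×20.6 + (450/1500)×62.1 + (300/1500)×54.7 + (250/1500)×45.9 = 44.0867%
Post-stratified estimate weights by population shares:
  0.45×20.6 + 0.22×62.1 + 0.16×54.7 + 0.17×45.9 = 39.487%

39.5%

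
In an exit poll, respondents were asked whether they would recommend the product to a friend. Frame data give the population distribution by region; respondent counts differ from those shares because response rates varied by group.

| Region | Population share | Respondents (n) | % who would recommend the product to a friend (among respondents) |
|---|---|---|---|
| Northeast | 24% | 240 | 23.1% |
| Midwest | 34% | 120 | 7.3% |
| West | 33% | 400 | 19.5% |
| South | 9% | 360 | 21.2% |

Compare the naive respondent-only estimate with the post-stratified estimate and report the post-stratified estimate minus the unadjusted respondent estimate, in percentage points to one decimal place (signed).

-3.1 percentage points

Naive respondent-only estimate (weights = respondent counts):
  (240/1120)×23.1 + (120/1120)×7.3 + (400/1120)×19.5 + (360/1120)×21.2 = 19.5107%
Post-stratifying to population shares instead:
  0.24×23.1 + 0.34×7.3 + 0.33×19.5 + 0.09×21.2 = 16.369%
Difference = 16.369 − 19.5107 = -3.1417 pp.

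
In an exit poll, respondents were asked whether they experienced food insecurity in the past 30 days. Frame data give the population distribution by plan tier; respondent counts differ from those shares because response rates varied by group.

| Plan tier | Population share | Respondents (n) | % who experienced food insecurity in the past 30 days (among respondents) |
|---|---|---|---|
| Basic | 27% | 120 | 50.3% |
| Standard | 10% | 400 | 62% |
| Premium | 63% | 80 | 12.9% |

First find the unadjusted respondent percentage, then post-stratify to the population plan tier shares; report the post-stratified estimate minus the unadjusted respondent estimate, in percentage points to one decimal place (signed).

-25.2 percentage points

Naive respondent-only estimate (weights = respondent counts):
  (120/600)×50.3 + (400/600)×62 + (80/600)×12.9 = 53.1133%
Reweighting by population plan tier shares:
  0.27×50.3 + 0.1×62 + 0.63×12.9 = 27.908%
Difference = 27.908 − 53.1133 = -25.2053 pp.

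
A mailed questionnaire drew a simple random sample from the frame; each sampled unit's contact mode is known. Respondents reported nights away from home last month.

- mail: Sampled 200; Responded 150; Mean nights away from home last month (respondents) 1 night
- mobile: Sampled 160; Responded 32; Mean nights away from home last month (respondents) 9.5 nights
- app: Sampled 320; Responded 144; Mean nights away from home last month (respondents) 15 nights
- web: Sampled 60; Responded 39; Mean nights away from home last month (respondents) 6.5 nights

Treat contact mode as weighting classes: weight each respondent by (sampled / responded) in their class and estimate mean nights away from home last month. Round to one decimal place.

9.3

Class response rates: mail 150/200 = 75%, mobile 32/160 = 20%, app 144/320 = 45%, web 39/60 = 65%.
Each respondent's weight = sampled/responded in their class; summing within a class gives n_sampled, so:
  mail: 200 × 1 = 200
  mobile: 160 × 9.5 = 1520
  app: 320 × 15 = 4800
  web: 60 × 6.5 = 390
Adjusted estimate = 6910 / 740 = 9.33784 → 9.3.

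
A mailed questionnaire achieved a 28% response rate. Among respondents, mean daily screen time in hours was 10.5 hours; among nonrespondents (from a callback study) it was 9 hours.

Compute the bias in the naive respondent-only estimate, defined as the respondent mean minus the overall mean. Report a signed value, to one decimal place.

+1.1

Nonresponse fraction = 1 − 0.28 = 0.72.
Bias = (nonresponse fraction) × (respondent mean − nonrespondent mean)
     = 0.72 × (10.5 − 9) = 0.72 × 1.5 = 1.08.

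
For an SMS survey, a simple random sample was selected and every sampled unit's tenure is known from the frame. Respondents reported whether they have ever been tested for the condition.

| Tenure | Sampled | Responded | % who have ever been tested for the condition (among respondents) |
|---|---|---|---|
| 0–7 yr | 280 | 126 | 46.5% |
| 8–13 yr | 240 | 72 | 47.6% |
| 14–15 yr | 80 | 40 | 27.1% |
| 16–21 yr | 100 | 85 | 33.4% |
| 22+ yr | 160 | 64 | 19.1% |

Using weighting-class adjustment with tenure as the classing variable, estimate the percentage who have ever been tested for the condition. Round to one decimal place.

Class response rates: 0–7 yr 126/280 = 45%, 8–13 yr 72/240 = 30%, 14–15 yr 40/80 = 50%, 16–21 yr 85/100 = 85%, 22+ yr 64/160 = 40%.
Weighting each respondent by the inverse class response rate inflates each class back to its sampled size, so the class weight is n_sampled:
  0–7 yr: 280 × 46.5 = 13,020
  8–13 yr: 240 × 47.6 = 11,424
  14–15 yr: 80 × 27.1 = 2168
  16–21 yr: 100 × 33.4 = 3340
  22+ yr: 160 × 19.1 = 3056
Adjusted estimate = 33,008 / 860 = 38.3814 → 38.4%.

38.4%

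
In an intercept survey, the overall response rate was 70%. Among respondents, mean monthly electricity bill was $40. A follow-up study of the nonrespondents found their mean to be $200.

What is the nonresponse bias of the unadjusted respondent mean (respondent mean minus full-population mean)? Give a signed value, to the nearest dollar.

-$48

Nonresponse fraction = 1 − 0.7 = 0.3.
Bias = (nonresponse fraction) × (respondent mean − nonrespondent mean)
     = 0.3 × (40 − 200) = 0.3 × -160 = -48.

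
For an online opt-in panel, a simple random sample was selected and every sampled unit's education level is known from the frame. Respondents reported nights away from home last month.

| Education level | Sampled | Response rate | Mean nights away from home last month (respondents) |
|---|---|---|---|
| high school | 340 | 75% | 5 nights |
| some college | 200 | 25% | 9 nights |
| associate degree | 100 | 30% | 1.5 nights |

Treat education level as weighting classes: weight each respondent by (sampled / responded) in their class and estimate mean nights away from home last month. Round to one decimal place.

With weight = n_sampled/n_responded per class, the weighted class total is n_sampled:
  high school: 340 × 5 = 1700
  some college: 200 × 9 = 1800
  associate degree: 100 × 1.5 = 150
Adjusted estimate = 3650 / 640 = 5.70312 → 5.7.

5.7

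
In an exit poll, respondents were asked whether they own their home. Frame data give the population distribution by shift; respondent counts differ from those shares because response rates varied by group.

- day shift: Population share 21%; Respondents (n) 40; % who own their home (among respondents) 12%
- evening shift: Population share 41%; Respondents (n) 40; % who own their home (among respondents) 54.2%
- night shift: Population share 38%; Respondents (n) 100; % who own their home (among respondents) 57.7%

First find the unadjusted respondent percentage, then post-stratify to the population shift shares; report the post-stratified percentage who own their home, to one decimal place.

Unadjusted (pooled respondent) estimate weights by respondent counts:
  (40/180)×12 + (40/180)×54.2 + (100/180)×57.7 = 46.7667%
Post-stratified estimate weights by population shares:
  0.21×12 + 0.41×54.2 + 0.38×57.7 = 46.668%

46.7%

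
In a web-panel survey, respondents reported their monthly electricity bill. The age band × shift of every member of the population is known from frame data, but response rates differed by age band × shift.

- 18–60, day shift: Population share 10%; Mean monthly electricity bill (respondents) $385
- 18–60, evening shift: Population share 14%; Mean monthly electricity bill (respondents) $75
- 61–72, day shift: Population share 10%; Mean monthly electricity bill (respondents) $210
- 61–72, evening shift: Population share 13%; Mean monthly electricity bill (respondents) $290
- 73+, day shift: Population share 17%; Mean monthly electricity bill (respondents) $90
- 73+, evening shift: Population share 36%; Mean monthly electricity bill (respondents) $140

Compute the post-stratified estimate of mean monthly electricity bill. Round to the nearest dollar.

Each cell contributes population-share × respondent value:
  18–60, day shift: 0.1 × 385 = 38.5
  18–60, evening shift: 0.14 × 75 = 10.5
  61–72, day shift: 0.1 × 210 = 21
  61–72, evening shift: 0.13 × 290 = 37.7
  73+, day shift: 0.17 × 90 = 15.3
  73+, evening shift: 0.36 × 140 = 50.4
Post-stratified estimate = 173.4 → $173.

$173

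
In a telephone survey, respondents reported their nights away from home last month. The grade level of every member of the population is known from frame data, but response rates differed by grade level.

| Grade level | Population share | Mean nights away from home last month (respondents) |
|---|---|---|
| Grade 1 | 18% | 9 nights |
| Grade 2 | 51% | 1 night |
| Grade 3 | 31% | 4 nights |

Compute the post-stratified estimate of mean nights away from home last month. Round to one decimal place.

Post-stratification weights by population share, not respondent share:
  Grade 1: 0.18 × 9 = 1.62
  Grade 2: 0.51 × 1 = 0.51
  Grade 3: 0.31 × 4 = 1.24
Post-stratified estimate = 3.37 → 3.4.

3.4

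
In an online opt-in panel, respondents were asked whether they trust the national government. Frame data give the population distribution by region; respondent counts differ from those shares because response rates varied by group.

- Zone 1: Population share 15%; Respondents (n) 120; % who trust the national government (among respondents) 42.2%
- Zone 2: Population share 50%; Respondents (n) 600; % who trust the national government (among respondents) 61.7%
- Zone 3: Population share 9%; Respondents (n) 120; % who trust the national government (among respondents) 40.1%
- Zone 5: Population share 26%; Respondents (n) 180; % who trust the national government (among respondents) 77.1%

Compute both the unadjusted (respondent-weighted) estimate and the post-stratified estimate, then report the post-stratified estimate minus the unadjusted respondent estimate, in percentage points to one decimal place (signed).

+1.3 percentage points

Unadjusted (pooled respondent) estimate weights by respondent counts:
  (120/1020)×42.2 + (600/1020)×61.7 + (120/1020)×40.1 + (180/1020)×77.1 = 59.5824%
Reweighting by population region shares:
  0.15×42.2 + 0.5×61.7 + 0.09×40.1 + 0.26×77.1 = 60.835%
Difference = 60.835 − 59.5824 = 1.2526 pp.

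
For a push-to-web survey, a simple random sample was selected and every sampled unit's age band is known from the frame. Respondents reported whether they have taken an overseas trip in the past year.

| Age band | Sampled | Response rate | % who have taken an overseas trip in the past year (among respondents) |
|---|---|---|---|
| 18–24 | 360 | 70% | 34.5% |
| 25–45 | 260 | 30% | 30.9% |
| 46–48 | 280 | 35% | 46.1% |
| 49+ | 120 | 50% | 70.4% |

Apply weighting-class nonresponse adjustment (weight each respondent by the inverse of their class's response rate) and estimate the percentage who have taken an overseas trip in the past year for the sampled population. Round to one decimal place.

41.0%

Weighting each respondent by the inverse class response rate inflates each class back to its sampled size, so the class weight is n_sampled:
  18–24: 360 × 34.5 = 12,420
  25–45: 260 × 30.9 = 8034
  46–48: 280 × 46.1 = 12,908
  49+: 120 × 70.4 = 8448
Adjusted estimate = 41,810 / 1,020 = 40.9902 → 41.0%.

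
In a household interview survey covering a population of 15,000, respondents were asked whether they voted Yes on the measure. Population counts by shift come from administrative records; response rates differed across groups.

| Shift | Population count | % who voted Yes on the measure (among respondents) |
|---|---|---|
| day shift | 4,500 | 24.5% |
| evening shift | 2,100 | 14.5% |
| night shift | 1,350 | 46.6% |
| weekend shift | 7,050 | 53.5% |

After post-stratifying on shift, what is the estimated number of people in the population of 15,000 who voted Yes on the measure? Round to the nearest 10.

Each cell contributes its population count × the respondent rate:
  day shift: 4,500 × 24.5% = 1102.5
  evening shift: 2,100 × 14.5% = 304.5
  night shift: 1,350 × 46.6% = 629.1
  weekend shift: 7,050 × 53.5% = 3771.75
Estimated total = 5807.85 → 5,810.

5,810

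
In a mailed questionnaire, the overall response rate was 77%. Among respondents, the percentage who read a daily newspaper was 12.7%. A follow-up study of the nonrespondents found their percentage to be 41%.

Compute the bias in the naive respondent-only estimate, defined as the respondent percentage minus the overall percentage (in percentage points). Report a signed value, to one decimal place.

-6.5 percentage points

Nonresponse fraction = 1 − 0.77 = 0.23.
Bias = (nonresponse fraction) × (respondent percentage − nonrespondent percentage)
     = 0.23 × (12.7 − 41) = 0.23 × -28.3 = -6.509.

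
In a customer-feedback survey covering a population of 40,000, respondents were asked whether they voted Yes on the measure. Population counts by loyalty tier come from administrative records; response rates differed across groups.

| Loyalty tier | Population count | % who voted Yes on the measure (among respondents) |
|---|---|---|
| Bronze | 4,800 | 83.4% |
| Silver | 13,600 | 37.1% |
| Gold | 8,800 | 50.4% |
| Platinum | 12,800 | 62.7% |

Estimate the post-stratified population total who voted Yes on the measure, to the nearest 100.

21,500

Estimated count per cell = population count × respondent percentage:
  Bronze: 4,800 × 83.4% = 4003.2
  Silver: 13,600 × 37.1% = 5045.6
  Gold: 8,800 × 50.4% = 4435.2
  Platinum: 12,800 × 62.7% = 8025.6
Estimated total = 21509.6 → 21,500.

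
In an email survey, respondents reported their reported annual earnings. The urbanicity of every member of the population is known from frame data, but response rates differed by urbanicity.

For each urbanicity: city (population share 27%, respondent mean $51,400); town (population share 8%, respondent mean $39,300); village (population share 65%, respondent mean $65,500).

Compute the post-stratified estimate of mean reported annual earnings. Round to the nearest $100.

$59,600

Weight each group's respondent value by its population share:
  city: 0.27 × 51,400 = 13,878
  town: 0.08 × 39,300 = 3144
  village: 0.65 × 65,500 = 42,575
Post-stratified estimate = 59,597 → $59,600.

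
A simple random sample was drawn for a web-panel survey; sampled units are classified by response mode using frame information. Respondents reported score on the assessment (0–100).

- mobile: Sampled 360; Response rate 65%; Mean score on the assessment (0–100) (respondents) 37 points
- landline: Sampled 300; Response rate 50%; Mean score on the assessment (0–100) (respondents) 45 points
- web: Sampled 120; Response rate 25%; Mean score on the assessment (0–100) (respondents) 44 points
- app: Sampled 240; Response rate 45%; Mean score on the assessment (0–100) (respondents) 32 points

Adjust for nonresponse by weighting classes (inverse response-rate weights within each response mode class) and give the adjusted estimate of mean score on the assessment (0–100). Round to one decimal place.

Each respondent's weight = sampled/responded in their class; summing within a class gives n_sampled, so:
  mobile: 360 × 37 = 13,320
  landline: 300 × 45 = 13,500
  web: 120 × 44 = 5280
  app: 240 × 32 = 7680
Adjusted estimate = 39,780 / 1,020 = 39 → 39.0.

39.0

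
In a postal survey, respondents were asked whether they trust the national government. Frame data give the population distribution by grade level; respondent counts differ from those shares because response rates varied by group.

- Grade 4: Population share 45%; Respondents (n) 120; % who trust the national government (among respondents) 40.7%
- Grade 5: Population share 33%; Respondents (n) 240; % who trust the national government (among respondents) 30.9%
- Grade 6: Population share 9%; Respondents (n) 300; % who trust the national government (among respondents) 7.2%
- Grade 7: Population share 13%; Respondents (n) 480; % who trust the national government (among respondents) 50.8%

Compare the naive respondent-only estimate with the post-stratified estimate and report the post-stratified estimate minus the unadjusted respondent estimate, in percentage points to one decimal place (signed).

Naive respondent-only estimate (weights = respondent counts):
  (120/1140)×40.7 + (240/1140)×30.9 + (300/1140)×7.2 + (480/1140)×50.8 = 34.0737%
Post-stratifying to population shares instead:
  0.45×40.7 + 0.33×30.9 + 0.09×7.2 + 0.13×50.8 = 35.764%
Difference = 35.764 − 34.0737 = 1.6903 pp.

+1.7 percentage points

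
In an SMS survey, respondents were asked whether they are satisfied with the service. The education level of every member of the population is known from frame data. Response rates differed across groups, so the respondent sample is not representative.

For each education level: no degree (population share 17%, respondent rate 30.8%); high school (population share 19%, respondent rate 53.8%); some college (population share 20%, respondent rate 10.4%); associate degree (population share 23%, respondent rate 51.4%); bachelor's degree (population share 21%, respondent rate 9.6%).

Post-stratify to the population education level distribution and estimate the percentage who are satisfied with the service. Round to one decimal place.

Reweight to the known education level distribution:
  no degree: 0.17 × 30.8 = 5.236
  high school: 0.19 × 53.8 = 10.222
  some college: 0.2 × 10.4 = 2.08
  associate degree: 0.23 × 51.4 = 11.822
  bachelor's degree: 0.21 × 9.6 = 2.016
Post-stratified estimate = 31.376 → 31.4%.

31.4%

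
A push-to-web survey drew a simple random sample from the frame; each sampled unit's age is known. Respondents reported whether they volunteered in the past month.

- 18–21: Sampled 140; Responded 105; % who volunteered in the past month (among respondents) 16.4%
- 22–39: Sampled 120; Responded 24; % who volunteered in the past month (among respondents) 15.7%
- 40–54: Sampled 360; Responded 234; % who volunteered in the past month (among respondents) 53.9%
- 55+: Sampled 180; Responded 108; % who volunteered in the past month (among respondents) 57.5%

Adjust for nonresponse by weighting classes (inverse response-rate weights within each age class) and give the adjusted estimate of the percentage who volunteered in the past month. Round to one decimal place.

Response rates by class: 18–21 105/140 = 75%, 22–39 24/120 = 20%, 40–54 234/360 = 65%, 55+ 108/180 = 60%.
Weighting each respondent by the inverse class response rate inflates each class back to its sampled size, so the class weight is n_sampled:
  18–21: 140 × 16.4 = 2296
  22–39: 120 × 15.7 = 1884
  40–54: 360 × 53.9 = 19,404
  55+: 180 × 57.5 = 10,350
Adjusted estimate = 33,934 / 800 = 42.4175 → 42.4%.

42.4%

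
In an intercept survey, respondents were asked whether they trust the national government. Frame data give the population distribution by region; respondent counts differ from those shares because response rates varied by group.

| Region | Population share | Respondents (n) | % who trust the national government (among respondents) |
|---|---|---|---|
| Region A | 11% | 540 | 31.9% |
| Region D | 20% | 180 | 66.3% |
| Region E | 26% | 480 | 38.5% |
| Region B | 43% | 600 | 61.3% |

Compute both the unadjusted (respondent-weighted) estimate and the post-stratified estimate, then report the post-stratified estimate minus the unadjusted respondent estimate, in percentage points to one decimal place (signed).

Unadjusted (pooled respondent) estimate weights by respondent counts:
  (540/1800)×31.9 + (180/1800)×66.3 + (480/1800)×38.5 + (600/1800)×61.3 = 46.9%
Reweighting by population region shares:
  0.11×31.9 + 0.2×66.3 + 0.26×38.5 + 0.43×61.3 = 53.138%
Difference = 53.138 − 46.9 = 6.238 pp.

+6.2 percentage points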